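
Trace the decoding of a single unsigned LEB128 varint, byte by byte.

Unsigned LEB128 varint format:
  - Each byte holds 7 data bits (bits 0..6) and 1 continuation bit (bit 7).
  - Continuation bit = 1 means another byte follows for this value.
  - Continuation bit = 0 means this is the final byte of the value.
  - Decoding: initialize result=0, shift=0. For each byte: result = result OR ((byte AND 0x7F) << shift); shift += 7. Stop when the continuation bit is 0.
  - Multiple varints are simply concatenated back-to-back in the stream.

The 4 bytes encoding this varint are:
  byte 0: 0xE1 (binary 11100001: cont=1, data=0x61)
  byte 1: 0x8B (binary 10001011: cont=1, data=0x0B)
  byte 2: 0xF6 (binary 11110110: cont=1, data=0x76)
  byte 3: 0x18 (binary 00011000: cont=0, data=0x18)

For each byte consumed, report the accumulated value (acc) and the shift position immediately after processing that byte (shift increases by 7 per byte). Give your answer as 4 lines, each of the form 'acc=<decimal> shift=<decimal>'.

Answer: acc=97 shift=7
acc=1505 shift=14
acc=1934817 shift=21
acc=52266465 shift=28

Derivation:
byte 0=0xE1: payload=0x61=97, contrib = 97<<0 = 97; acc -> 97, shift -> 7
byte 1=0x8B: payload=0x0B=11, contrib = 11<<7 = 1408; acc -> 1505, shift -> 14
byte 2=0xF6: payload=0x76=118, contrib = 118<<14 = 1933312; acc -> 1934817, shift -> 21
byte 3=0x18: payload=0x18=24, contrib = 24<<21 = 50331648; acc -> 52266465, shift -> 28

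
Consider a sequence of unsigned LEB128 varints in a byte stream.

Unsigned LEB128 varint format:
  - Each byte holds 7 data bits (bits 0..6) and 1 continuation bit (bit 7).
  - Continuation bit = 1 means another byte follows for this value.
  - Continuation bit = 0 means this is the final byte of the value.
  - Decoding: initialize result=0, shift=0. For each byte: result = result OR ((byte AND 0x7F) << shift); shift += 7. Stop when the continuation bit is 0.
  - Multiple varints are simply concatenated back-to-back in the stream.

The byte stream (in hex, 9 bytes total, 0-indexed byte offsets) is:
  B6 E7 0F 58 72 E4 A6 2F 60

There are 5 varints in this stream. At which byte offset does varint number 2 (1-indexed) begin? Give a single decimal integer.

  byte[0]=0xB6 cont=1 payload=0x36=54: acc |= 54<<0 -> acc=54 shift=7
  byte[1]=0xE7 cont=1 payload=0x67=103: acc |= 103<<7 -> acc=13238 shift=14
  byte[2]=0x0F cont=0 payload=0x0F=15: acc |= 15<<14 -> acc=258998 shift=21 [end]
Varint 1: bytes[0:3] = B6 E7 0F -> value 258998 (3 byte(s))
  byte[3]=0x58 cont=0 payload=0x58=88: acc |= 88<<0 -> acc=88 shift=7 [end]
Varint 2: bytes[3:4] = 58 -> value 88 (1 byte(s))
  byte[4]=0x72 cont=0 payload=0x72=114: acc |= 114<<0 -> acc=114 shift=7 [end]
Varint 3: bytes[4:5] = 72 -> value 114 (1 byte(s))
  byte[5]=0xE4 cont=1 payload=0x64=100: acc |= 100<<0 -> acc=100 shift=7
  byte[6]=0xA6 cont=1 payload=0x26=38: acc |= 38<<7 -> acc=4964 shift=14
  byte[7]=0x2F cont=0 payload=0x2F=47: acc |= 47<<14 -> acc=775012 shift=21 [end]
Varint 4: bytes[5:8] = E4 A6 2F -> value 775012 (3 byte(s))
  byte[8]=0x60 cont=0 payload=0x60=96: acc |= 96<<0 -> acc=96 shift=7 [end]
Varint 5: bytes[8:9] = 60 -> value 96 (1 byte(s))

Answer: 3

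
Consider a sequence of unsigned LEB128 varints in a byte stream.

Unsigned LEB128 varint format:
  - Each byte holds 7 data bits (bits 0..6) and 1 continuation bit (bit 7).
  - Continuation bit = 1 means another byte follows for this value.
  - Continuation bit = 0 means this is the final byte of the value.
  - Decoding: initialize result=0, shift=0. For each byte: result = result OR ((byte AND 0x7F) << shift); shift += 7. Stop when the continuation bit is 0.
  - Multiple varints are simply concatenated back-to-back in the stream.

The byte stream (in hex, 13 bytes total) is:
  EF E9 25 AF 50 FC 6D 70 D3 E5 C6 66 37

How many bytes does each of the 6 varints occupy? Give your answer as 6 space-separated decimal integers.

Answer: 3 2 2 1 4 1

Derivation:
  byte[0]=0xEF cont=1 payload=0x6F=111: acc |= 111<<0 -> acc=111 shift=7
  byte[1]=0xE9 cont=1 payload=0x69=105: acc |= 105<<7 -> acc=13551 shift=14
  byte[2]=0x25 cont=0 payload=0x25=37: acc |= 37<<14 -> acc=619759 shift=21 [end]
Varint 1: bytes[0:3] = EF E9 25 -> value 619759 (3 byte(s))
  byte[3]=0xAF cont=1 payload=0x2F=47: acc |= 47<<0 -> acc=47 shift=7
  byte[4]=0x50 cont=0 payload=0x50=80: acc |= 80<<7 -> acc=10287 shift=14 [end]
Varint 2: bytes[3:5] = AF 50 -> value 10287 (2 byte(s))
  byte[5]=0xFC cont=1 payload=0x7C=124: acc |= 124<<0 -> acc=124 shift=7
  byte[6]=0x6D cont=0 payload=0x6D=109: acc |= 109<<7 -> acc=14076 shift=14 [end]
Varint 3: bytes[5:7] = FC 6D -> value 14076 (2 byte(s))
  byte[7]=0x70 cont=0 payload=0x70=112: acc |= 112<<0 -> acc=112 shift=7 [end]
Varint 4: bytes[7:8] = 70 -> value 112 (1 byte(s))
  byte[8]=0xD3 cont=1 payload=0x53=83: acc |= 83<<0 -> acc=83 shift=7
  byte[9]=0xE5 cont=1 payload=0x65=101: acc |= 101<<7 -> acc=13011 shift=14
  byte[10]=0xC6 cont=1 payload=0x46=70: acc |= 70<<14 -> acc=1159891 shift=21
  byte[11]=0x66 cont=0 payload=0x66=102: acc |= 102<<21 -> acc=215069395 shift=28 [end]
Varint 5: bytes[8:12] = D3 E5 C6 66 -> value 215069395 (4 byte(s))
  byte[12]=0x37 cont=0 payload=0x37=55: acc |= 55<<0 -> acc=55 shift=7 [end]
Varint 6: bytes[12:13] = 37 -> value 55 (1 byte(s))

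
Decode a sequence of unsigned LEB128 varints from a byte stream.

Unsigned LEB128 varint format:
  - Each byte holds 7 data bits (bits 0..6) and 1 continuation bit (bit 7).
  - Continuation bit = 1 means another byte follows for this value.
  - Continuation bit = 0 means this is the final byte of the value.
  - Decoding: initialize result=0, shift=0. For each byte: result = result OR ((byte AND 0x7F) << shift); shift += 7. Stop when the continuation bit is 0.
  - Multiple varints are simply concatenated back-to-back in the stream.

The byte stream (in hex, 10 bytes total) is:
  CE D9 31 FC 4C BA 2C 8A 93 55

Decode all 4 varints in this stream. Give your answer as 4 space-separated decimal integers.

Answer: 814286 9852 5690 1395082

Derivation:
  byte[0]=0xCE cont=1 payload=0x4E=78: acc |= 78<<0 -> acc=78 shift=7
  byte[1]=0xD9 cont=1 payload=0x59=89: acc |= 89<<7 -> acc=11470 shift=14
  byte[2]=0x31 cont=0 payload=0x31=49: acc |= 49<<14 -> acc=814286 shift=21 [end]
Varint 1: bytes[0:3] = CE D9 31 -> value 814286 (3 byte(s))
  byte[3]=0xFC cont=1 payload=0x7C=124: acc |= 124<<0 -> acc=124 shift=7
  byte[4]=0x4C cont=0 payload=0x4C=76: acc |= 76<<7 -> acc=9852 shift=14 [end]
Varint 2: bytes[3:5] = FC 4C -> value 9852 (2 byte(s))
  byte[5]=0xBA cont=1 payload=0x3A=58: acc |= 58<<0 -> acc=58 shift=7
  byte[6]=0x2C cont=0 payload=0x2C=44: acc |= 44<<7 -> acc=5690 shift=14 [end]
Varint 3: bytes[5:7] = BA 2C -> value 5690 (2 byte(s))
  byte[7]=0x8A cont=1 payload=0x0A=10: acc |= 10<<0 -> acc=10 shift=7
  byte[8]=0x93 cont=1 payload=0x13=19: acc |= 19<<7 -> acc=2442 shift=14
  byte[9]=0x55 cont=0 payload=0x55=85: acc |= 85<<14 -> acc=1395082 shift=21 [end]
Varint 4: bytes[7:10] = 8A 93 55 -> value 1395082 (3 byte(s))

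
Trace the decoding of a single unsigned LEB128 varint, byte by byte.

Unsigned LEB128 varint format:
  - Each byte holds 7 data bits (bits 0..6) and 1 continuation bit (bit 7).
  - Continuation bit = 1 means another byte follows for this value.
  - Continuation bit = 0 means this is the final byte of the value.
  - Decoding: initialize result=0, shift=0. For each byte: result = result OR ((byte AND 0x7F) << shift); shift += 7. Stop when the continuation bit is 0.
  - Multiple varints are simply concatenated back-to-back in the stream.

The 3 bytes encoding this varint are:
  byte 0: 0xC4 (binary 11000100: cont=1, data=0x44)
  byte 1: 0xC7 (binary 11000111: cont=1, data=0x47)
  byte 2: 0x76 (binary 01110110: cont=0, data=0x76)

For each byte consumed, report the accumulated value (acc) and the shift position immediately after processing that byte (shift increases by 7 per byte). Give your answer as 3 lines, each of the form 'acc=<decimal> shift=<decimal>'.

Answer: acc=68 shift=7
acc=9156 shift=14
acc=1942468 shift=21

Derivation:
byte 0=0xC4: payload=0x44=68, contrib = 68<<0 = 68; acc -> 68, shift -> 7
byte 1=0xC7: payload=0x47=71, contrib = 71<<7 = 9088; acc -> 9156, shift -> 14
byte 2=0x76: payload=0x76=118, contrib = 118<<14 = 1933312; acc -> 1942468, shift -> 21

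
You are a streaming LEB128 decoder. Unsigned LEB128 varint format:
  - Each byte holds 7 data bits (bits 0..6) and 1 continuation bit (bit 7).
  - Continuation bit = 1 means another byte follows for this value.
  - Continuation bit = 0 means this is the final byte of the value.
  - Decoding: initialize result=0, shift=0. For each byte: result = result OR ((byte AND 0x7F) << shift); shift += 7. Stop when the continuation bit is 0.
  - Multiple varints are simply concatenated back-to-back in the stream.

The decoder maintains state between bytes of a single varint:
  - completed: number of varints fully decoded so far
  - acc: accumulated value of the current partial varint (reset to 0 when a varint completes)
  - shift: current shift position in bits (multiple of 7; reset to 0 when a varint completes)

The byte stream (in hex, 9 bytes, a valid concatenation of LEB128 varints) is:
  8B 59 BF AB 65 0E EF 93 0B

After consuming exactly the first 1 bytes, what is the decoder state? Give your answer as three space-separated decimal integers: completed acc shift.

Answer: 0 11 7

Derivation:
byte[0]=0x8B cont=1 payload=0x0B: acc |= 11<<0 -> completed=0 acc=11 shift=7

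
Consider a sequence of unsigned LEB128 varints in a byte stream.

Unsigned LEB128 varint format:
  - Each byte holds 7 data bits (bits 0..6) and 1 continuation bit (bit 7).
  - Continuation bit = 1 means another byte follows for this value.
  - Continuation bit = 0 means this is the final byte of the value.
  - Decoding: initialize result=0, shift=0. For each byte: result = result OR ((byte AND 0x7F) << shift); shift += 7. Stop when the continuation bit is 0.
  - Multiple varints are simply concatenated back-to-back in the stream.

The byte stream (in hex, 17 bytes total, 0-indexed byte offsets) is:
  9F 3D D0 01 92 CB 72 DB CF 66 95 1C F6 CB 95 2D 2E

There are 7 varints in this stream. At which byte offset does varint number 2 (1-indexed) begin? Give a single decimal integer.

  byte[0]=0x9F cont=1 payload=0x1F=31: acc |= 31<<0 -> acc=31 shift=7
  byte[1]=0x3D cont=0 payload=0x3D=61: acc |= 61<<7 -> acc=7839 shift=14 [end]
Varint 1: bytes[0:2] = 9F 3D -> value 7839 (2 byte(s))
  byte[2]=0xD0 cont=1 payload=0x50=80: acc |= 80<<0 -> acc=80 shift=7
  byte[3]=0x01 cont=0 payload=0x01=1: acc |= 1<<7 -> acc=208 shift=14 [end]
Varint 2: bytes[2:4] = D0 01 -> value 208 (2 byte(s))
  byte[4]=0x92 cont=1 payload=0x12=18: acc |= 18<<0 -> acc=18 shift=7
  byte[5]=0xCB cont=1 payload=0x4B=75: acc |= 75<<7 -> acc=9618 shift=14
  byte[6]=0x72 cont=0 payload=0x72=114: acc |= 114<<14 -> acc=1877394 shift=21 [end]
Varint 3: bytes[4:7] = 92 CB 72 -> value 1877394 (3 byte(s))
  byte[7]=0xDB cont=1 payload=0x5B=91: acc |= 91<<0 -> acc=91 shift=7
  byte[8]=0xCF cont=1 payload=0x4F=79: acc |= 79<<7 -> acc=10203 shift=14
  byte[9]=0x66 cont=0 payload=0x66=102: acc |= 102<<14 -> acc=1681371 shift=21 [end]
Varint 4: bytes[7:10] = DB CF 66 -> value 1681371 (3 byte(s))
  byte[10]=0x95 cont=1 payload=0x15=21: acc |= 21<<0 -> acc=21 shift=7
  byte[11]=0x1C cont=0 payload=0x1C=28: acc |= 28<<7 -> acc=3605 shift=14 [end]
Varint 5: bytes[10:12] = 95 1C -> value 3605 (2 byte(s))
  byte[12]=0xF6 cont=1 payload=0x76=118: acc |= 118<<0 -> acc=118 shift=7
  byte[13]=0xCB cont=1 payload=0x4B=75: acc |= 75<<7 -> acc=9718 shift=14
  byte[14]=0x95 cont=1 payload=0x15=21: acc |= 21<<14 -> acc=353782 shift=21
  byte[15]=0x2D cont=0 payload=0x2D=45: acc |= 45<<21 -> acc=94725622 shift=28 [end]
Varint 6: bytes[12:16] = F6 CB 95 2D -> value 94725622 (4 byte(s))
  byte[16]=0x2E cont=0 payload=0x2E=46: acc |= 46<<0 -> acc=46 shift=7 [end]
Varint 7: bytes[16:17] = 2E -> value 46 (1 byte(s))

Answer: 2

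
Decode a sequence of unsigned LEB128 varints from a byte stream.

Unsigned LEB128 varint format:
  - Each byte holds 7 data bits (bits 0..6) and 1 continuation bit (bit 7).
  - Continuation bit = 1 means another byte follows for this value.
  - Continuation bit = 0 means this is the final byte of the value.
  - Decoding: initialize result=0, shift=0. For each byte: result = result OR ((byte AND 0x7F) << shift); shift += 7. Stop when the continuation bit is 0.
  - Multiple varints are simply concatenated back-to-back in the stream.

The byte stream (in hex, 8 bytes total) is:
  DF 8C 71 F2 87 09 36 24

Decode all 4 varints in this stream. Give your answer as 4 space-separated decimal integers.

Answer: 1853023 148466 54 36

Derivation:
  byte[0]=0xDF cont=1 payload=0x5F=95: acc |= 95<<0 -> acc=95 shift=7
  byte[1]=0x8C cont=1 payload=0x0C=12: acc |= 12<<7 -> acc=1631 shift=14
  byte[2]=0x71 cont=0 payload=0x71=113: acc |= 113<<14 -> acc=1853023 shift=21 [end]
Varint 1: bytes[0:3] = DF 8C 71 -> value 1853023 (3 byte(s))
  byte[3]=0xF2 cont=1 payload=0x72=114: acc |= 114<<0 -> acc=114 shift=7
  byte[4]=0x87 cont=1 payload=0x07=7: acc |= 7<<7 -> acc=1010 shift=14
  byte[5]=0x09 cont=0 payload=0x09=9: acc |= 9<<14 -> acc=148466 shift=21 [end]
Varint 2: bytes[3:6] = F2 87 09 -> value 148466 (3 byte(s))
  byte[6]=0x36 cont=0 payload=0x36=54: acc |= 54<<0 -> acc=54 shift=7 [end]
Varint 3: bytes[6:7] = 36 -> value 54 (1 byte(s))
  byte[7]=0x24 cont=0 payload=0x24=36: acc |= 36<<0 -> acc=36 shift=7 [end]
Varint 4: bytes[7:8] = 24 -> value 36 (1 byte(s))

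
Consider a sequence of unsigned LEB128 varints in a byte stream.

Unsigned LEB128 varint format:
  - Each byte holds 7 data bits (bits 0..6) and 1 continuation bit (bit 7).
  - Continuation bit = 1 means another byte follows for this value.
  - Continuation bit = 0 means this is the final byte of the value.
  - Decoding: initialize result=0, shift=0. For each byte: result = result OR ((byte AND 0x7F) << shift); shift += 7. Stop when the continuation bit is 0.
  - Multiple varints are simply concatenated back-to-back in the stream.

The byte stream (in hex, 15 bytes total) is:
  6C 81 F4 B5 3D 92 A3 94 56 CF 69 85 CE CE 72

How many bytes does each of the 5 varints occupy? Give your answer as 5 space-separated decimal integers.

Answer: 1 4 4 2 4

Derivation:
  byte[0]=0x6C cont=0 payload=0x6C=108: acc |= 108<<0 -> acc=108 shift=7 [end]
Varint 1: bytes[0:1] = 6C -> value 108 (1 byte(s))
  byte[1]=0x81 cont=1 payload=0x01=1: acc |= 1<<0 -> acc=1 shift=7
  byte[2]=0xF4 cont=1 payload=0x74=116: acc |= 116<<7 -> acc=14849 shift=14
  byte[3]=0xB5 cont=1 payload=0x35=53: acc |= 53<<14 -> acc=883201 shift=21
  byte[4]=0x3D cont=0 payload=0x3D=61: acc |= 61<<21 -> acc=128809473 shift=28 [end]
Varint 2: bytes[1:5] = 81 F4 B5 3D -> value 128809473 (4 byte(s))
  byte[5]=0x92 cont=1 payload=0x12=18: acc |= 18<<0 -> acc=18 shift=7
  byte[6]=0xA3 cont=1 payload=0x23=35: acc |= 35<<7 -> acc=4498 shift=14
  byte[7]=0x94 cont=1 payload=0x14=20: acc |= 20<<14 -> acc=332178 shift=21
  byte[8]=0x56 cont=0 payload=0x56=86: acc |= 86<<21 -> acc=180687250 shift=28 [end]
Varint 3: bytes[5:9] = 92 A3 94 56 -> value 180687250 (4 byte(s))
  byte[9]=0xCF cont=1 payload=0x4F=79: acc |= 79<<0 -> acc=79 shift=7
  byte[10]=0x69 cont=0 payload=0x69=105: acc |= 105<<7 -> acc=13519 shift=14 [end]
Varint 4: bytes[9:11] = CF 69 -> value 13519 (2 byte(s))
  byte[11]=0x85 cont=1 payload=0x05=5: acc |= 5<<0 -> acc=5 shift=7
  byte[12]=0xCE cont=1 payload=0x4E=78: acc |= 78<<7 -> acc=9989 shift=14
  byte[13]=0xCE cont=1 payload=0x4E=78: acc |= 78<<14 -> acc=1287941 shift=21
  byte[14]=0x72 cont=0 payload=0x72=114: acc |= 114<<21 -> acc=240363269 shift=28 [end]
Varint 5: bytes[11:15] = 85 CE CE 72 -> value 240363269 (4 byte(s))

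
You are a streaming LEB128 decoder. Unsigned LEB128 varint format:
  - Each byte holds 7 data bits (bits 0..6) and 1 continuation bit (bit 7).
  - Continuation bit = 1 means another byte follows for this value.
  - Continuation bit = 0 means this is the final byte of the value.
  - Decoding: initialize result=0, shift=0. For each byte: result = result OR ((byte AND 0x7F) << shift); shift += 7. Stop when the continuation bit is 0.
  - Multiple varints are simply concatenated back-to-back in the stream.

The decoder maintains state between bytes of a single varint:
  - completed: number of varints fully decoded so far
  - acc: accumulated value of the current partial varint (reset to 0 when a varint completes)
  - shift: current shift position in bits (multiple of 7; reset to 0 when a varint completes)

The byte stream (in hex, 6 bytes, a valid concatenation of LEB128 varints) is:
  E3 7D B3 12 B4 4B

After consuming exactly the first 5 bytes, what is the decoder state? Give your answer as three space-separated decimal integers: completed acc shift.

byte[0]=0xE3 cont=1 payload=0x63: acc |= 99<<0 -> completed=0 acc=99 shift=7
byte[1]=0x7D cont=0 payload=0x7D: varint #1 complete (value=16099); reset -> completed=1 acc=0 shift=0
byte[2]=0xB3 cont=1 payload=0x33: acc |= 51<<0 -> completed=1 acc=51 shift=7
byte[3]=0x12 cont=0 payload=0x12: varint #2 complete (value=2355); reset -> completed=2 acc=0 shift=0
byte[4]=0xB4 cont=1 payload=0x34: acc |= 52<<0 -> completed=2 acc=52 shift=7

Answer: 2 52 7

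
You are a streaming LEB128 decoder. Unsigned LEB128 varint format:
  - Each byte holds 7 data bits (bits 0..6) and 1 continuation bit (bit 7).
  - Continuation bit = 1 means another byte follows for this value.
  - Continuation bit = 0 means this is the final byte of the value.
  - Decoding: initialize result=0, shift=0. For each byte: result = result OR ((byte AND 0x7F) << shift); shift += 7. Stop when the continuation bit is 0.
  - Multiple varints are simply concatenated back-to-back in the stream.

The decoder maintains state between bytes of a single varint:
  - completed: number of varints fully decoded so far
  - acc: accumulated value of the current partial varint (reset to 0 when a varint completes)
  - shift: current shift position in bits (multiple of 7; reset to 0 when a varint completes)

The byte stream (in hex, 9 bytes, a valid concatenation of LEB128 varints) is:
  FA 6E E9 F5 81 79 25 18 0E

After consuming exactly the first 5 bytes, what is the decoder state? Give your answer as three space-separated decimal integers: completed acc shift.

Answer: 1 31465 21

Derivation:
byte[0]=0xFA cont=1 payload=0x7A: acc |= 122<<0 -> completed=0 acc=122 shift=7
byte[1]=0x6E cont=0 payload=0x6E: varint #1 complete (value=14202); reset -> completed=1 acc=0 shift=0
byte[2]=0xE9 cont=1 payload=0x69: acc |= 105<<0 -> completed=1 acc=105 shift=7
byte[3]=0xF5 cont=1 payload=0x75: acc |= 117<<7 -> completed=1 acc=15081 shift=14
byte[4]=0x81 cont=1 payload=0x01: acc |= 1<<14 -> completed=1 acc=31465 shift=21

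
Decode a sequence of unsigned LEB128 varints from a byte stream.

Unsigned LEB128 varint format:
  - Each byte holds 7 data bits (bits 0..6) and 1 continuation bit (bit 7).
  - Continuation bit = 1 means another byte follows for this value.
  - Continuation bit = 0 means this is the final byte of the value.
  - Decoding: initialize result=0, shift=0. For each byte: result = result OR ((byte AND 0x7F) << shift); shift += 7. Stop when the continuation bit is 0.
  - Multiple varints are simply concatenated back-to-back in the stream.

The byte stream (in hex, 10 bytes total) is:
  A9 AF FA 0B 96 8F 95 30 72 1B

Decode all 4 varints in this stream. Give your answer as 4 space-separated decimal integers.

Answer: 25073577 101009302 114 27

Derivation:
  byte[0]=0xA9 cont=1 payload=0x29=41: acc |= 41<<0 -> acc=41 shift=7
  byte[1]=0xAF cont=1 payload=0x2F=47: acc |= 47<<7 -> acc=6057 shift=14
  byte[2]=0xFA cont=1 payload=0x7A=122: acc |= 122<<14 -> acc=2004905 shift=21
  byte[3]=0x0B cont=0 payload=0x0B=11: acc |= 11<<21 -> acc=25073577 shift=28 [end]
Varint 1: bytes[0:4] = A9 AF FA 0B -> value 25073577 (4 byte(s))
  byte[4]=0x96 cont=1 payload=0x16=22: acc |= 22<<0 -> acc=22 shift=7
  byte[5]=0x8F cont=1 payload=0x0F=15: acc |= 15<<7 -> acc=1942 shift=14
  byte[6]=0x95 cont=1 payload=0x15=21: acc |= 21<<14 -> acc=346006 shift=21
  byte[7]=0x30 cont=0 payload=0x30=48: acc |= 48<<21 -> acc=101009302 shift=28 [end]
Varint 2: bytes[4:8] = 96 8F 95 30 -> value 101009302 (4 byte(s))
  byte[8]=0x72 cont=0 payload=0x72=114: acc |= 114<<0 -> acc=114 shift=7 [end]
Varint 3: bytes[8:9] = 72 -> value 114 (1 byte(s))
  byte[9]=0x1B cont=0 payload=0x1B=27: acc |= 27<<0 -> acc=27 shift=7 [end]
Varint 4: bytes[9:10] = 1B -> value 27 (1 byte(s))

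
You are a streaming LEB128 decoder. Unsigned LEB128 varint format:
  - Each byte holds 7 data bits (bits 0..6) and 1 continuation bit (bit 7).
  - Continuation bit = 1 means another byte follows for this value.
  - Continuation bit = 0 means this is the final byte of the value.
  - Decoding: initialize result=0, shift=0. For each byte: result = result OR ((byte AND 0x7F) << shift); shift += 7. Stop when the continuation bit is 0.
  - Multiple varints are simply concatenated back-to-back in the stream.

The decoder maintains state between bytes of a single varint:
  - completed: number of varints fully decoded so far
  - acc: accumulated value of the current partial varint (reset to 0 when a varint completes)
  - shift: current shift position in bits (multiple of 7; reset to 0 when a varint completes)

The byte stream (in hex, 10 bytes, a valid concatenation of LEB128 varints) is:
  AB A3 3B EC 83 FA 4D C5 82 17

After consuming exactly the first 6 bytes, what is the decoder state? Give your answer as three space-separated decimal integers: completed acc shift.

byte[0]=0xAB cont=1 payload=0x2B: acc |= 43<<0 -> completed=0 acc=43 shift=7
byte[1]=0xA3 cont=1 payload=0x23: acc |= 35<<7 -> completed=0 acc=4523 shift=14
byte[2]=0x3B cont=0 payload=0x3B: varint #1 complete (value=971179); reset -> completed=1 acc=0 shift=0
byte[3]=0xEC cont=1 payload=0x6C: acc |= 108<<0 -> completed=1 acc=108 shift=7
byte[4]=0x83 cont=1 payload=0x03: acc |= 3<<7 -> completed=1 acc=492 shift=14
byte[5]=0xFA cont=1 payload=0x7A: acc |= 122<<14 -> completed=1 acc=1999340 shift=21

Answer: 1 1999340 21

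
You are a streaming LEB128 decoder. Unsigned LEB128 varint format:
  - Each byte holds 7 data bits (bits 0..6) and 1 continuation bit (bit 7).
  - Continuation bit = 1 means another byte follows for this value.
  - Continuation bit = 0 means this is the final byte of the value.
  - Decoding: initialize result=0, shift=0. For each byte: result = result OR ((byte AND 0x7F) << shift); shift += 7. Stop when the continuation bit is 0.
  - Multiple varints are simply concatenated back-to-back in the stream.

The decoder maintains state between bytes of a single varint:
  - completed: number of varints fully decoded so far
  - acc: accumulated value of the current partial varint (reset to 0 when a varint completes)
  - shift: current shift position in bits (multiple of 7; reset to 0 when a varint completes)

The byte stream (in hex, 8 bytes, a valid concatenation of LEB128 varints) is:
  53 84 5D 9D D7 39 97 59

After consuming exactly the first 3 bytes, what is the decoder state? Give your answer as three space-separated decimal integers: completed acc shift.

Answer: 2 0 0

Derivation:
byte[0]=0x53 cont=0 payload=0x53: varint #1 complete (value=83); reset -> completed=1 acc=0 shift=0
byte[1]=0x84 cont=1 payload=0x04: acc |= 4<<0 -> completed=1 acc=4 shift=7
byte[2]=0x5D cont=0 payload=0x5D: varint #2 complete (value=11908); reset -> completed=2 acc=0 shift=0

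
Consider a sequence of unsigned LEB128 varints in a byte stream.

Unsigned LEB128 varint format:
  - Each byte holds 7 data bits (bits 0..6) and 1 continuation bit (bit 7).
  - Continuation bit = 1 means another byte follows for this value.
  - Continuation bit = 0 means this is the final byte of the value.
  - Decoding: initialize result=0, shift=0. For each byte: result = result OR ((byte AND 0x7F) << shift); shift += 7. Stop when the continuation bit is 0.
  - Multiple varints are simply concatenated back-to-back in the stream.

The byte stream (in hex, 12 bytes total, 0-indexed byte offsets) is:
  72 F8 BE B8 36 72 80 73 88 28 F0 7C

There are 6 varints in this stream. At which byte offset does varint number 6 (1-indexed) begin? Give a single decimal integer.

  byte[0]=0x72 cont=0 payload=0x72=114: acc |= 114<<0 -> acc=114 shift=7 [end]
Varint 1: bytes[0:1] = 72 -> value 114 (1 byte(s))
  byte[1]=0xF8 cont=1 payload=0x78=120: acc |= 120<<0 -> acc=120 shift=7
  byte[2]=0xBE cont=1 payload=0x3E=62: acc |= 62<<7 -> acc=8056 shift=14
  byte[3]=0xB8 cont=1 payload=0x38=56: acc |= 56<<14 -> acc=925560 shift=21
  byte[4]=0x36 cont=0 payload=0x36=54: acc |= 54<<21 -> acc=114171768 shift=28 [end]
Varint 2: bytes[1:5] = F8 BE B8 36 -> value 114171768 (4 byte(s))
  byte[5]=0x72 cont=0 payload=0x72=114: acc |= 114<<0 -> acc=114 shift=7 [end]
Varint 3: bytes[5:6] = 72 -> value 114 (1 byte(s))
  byte[6]=0x80 cont=1 payload=0x00=0: acc |= 0<<0 -> acc=0 shift=7
  byte[7]=0x73 cont=0 payload=0x73=115: acc |= 115<<7 -> acc=14720 shift=14 [end]
Varint 4: bytes[6:8] = 80 73 -> value 14720 (2 byte(s))
  byte[8]=0x88 cont=1 payload=0x08=8: acc |= 8<<0 -> acc=8 shift=7
  byte[9]=0x28 cont=0 payload=0x28=40: acc |= 40<<7 -> acc=5128 shift=14 [end]
Varint 5: bytes[8:10] = 88 28 -> value 5128 (2 byte(s))
  byte[10]=0xF0 cont=1 payload=0x70=112: acc |= 112<<0 -> acc=112 shift=7
  byte[11]=0x7C cont=0 payload=0x7C=124: acc |= 124<<7 -> acc=15984 shift=14 [end]
Varint 6: bytes[10:12] = F0 7C -> value 15984 (2 byte(s))

Answer: 10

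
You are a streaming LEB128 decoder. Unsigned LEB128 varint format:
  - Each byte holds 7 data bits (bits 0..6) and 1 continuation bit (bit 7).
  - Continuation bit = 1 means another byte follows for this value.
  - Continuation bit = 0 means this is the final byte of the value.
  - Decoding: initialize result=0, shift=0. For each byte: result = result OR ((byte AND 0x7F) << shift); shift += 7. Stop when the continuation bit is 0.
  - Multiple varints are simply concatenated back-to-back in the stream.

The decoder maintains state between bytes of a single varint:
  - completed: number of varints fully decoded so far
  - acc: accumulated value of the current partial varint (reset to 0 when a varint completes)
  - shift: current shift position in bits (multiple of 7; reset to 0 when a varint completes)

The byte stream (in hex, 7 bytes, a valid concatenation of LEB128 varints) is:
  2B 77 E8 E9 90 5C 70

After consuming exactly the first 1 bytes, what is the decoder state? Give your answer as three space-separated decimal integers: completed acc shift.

Answer: 1 0 0

Derivation:
byte[0]=0x2B cont=0 payload=0x2B: varint #1 complete (value=43); reset -> completed=1 acc=0 shift=0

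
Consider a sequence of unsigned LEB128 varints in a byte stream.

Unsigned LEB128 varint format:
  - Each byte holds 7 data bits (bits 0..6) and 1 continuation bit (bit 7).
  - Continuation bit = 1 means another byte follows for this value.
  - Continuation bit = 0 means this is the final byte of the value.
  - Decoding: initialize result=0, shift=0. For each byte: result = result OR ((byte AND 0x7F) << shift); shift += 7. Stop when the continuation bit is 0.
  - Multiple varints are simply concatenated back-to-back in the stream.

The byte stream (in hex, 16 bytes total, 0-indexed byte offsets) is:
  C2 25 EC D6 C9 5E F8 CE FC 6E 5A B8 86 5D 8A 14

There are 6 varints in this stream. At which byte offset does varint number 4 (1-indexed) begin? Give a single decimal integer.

  byte[0]=0xC2 cont=1 payload=0x42=66: acc |= 66<<0 -> acc=66 shift=7
  byte[1]=0x25 cont=0 payload=0x25=37: acc |= 37<<7 -> acc=4802 shift=14 [end]
Varint 1: bytes[0:2] = C2 25 -> value 4802 (2 byte(s))
  byte[2]=0xEC cont=1 payload=0x6C=108: acc |= 108<<0 -> acc=108 shift=7
  byte[3]=0xD6 cont=1 payload=0x56=86: acc |= 86<<7 -> acc=11116 shift=14
  byte[4]=0xC9 cont=1 payload=0x49=73: acc |= 73<<14 -> acc=1207148 shift=21
  byte[5]=0x5E cont=0 payload=0x5E=94: acc |= 94<<21 -> acc=198339436 shift=28 [end]
Varint 2: bytes[2:6] = EC D6 C9 5E -> value 198339436 (4 byte(s))
  byte[6]=0xF8 cont=1 payload=0x78=120: acc |= 120<<0 -> acc=120 shift=7
  byte[7]=0xCE cont=1 payload=0x4E=78: acc |= 78<<7 -> acc=10104 shift=14
  byte[8]=0xFC cont=1 payload=0x7C=124: acc |= 124<<14 -> acc=2041720 shift=21
  byte[9]=0x6E cont=0 payload=0x6E=110: acc |= 110<<21 -> acc=232728440 shift=28 [end]
Varint 3: bytes[6:10] = F8 CE FC 6E -> value 232728440 (4 byte(s))
  byte[10]=0x5A cont=0 payload=0x5A=90: acc |= 90<<0 -> acc=90 shift=7 [end]
Varint 4: bytes[10:11] = 5A -> value 90 (1 byte(s))
  byte[11]=0xB8 cont=1 payload=0x38=56: acc |= 56<<0 -> acc=56 shift=7
  byte[12]=0x86 cont=1 payload=0x06=6: acc |= 6<<7 -> acc=824 shift=14
  byte[13]=0x5D cont=0 payload=0x5D=93: acc |= 93<<14 -> acc=1524536 shift=21 [end]
Varint 5: bytes[11:14] = B8 86 5D -> value 1524536 (3 byte(s))
  byte[14]=0x8A cont=1 payload=0x0A=10: acc |= 10<<0 -> acc=10 shift=7
  byte[15]=0x14 cont=0 payload=0x14=20: acc |= 20<<7 -> acc=2570 shift=14 [end]
Varint 6: bytes[14:16] = 8A 14 -> value 2570 (2 byte(s))

Answer: 10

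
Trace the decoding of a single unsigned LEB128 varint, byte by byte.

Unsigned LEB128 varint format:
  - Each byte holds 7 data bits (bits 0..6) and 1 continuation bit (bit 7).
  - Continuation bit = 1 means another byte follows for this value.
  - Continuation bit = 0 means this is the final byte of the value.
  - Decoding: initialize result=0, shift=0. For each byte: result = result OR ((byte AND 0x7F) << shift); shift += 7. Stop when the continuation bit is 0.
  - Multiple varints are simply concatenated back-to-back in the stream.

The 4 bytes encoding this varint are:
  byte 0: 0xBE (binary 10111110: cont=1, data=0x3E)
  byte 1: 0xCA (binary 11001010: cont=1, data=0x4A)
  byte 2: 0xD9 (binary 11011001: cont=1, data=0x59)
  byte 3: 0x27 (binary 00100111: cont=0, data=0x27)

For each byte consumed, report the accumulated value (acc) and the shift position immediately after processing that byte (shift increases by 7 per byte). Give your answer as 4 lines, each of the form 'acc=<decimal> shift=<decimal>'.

Answer: acc=62 shift=7
acc=9534 shift=14
acc=1467710 shift=21
acc=83256638 shift=28

Derivation:
byte 0=0xBE: payload=0x3E=62, contrib = 62<<0 = 62; acc -> 62, shift -> 7
byte 1=0xCA: payload=0x4A=74, contrib = 74<<7 = 9472; acc -> 9534, shift -> 14
byte 2=0xD9: payload=0x59=89, contrib = 89<<14 = 1458176; acc -> 1467710, shift -> 21
byte 3=0x27: payload=0x27=39, contrib = 39<<21 = 81788928; acc -> 83256638, shift -> 28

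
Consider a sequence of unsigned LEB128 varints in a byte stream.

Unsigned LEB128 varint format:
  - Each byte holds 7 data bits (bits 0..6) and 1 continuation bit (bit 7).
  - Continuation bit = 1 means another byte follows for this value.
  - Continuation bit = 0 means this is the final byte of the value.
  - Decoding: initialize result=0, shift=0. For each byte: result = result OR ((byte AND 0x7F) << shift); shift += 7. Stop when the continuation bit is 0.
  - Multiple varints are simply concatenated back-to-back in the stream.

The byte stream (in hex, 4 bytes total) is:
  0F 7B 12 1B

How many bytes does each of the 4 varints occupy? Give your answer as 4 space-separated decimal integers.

  byte[0]=0x0F cont=0 payload=0x0F=15: acc |= 15<<0 -> acc=15 shift=7 [end]
Varint 1: bytes[0:1] = 0F -> value 15 (1 byte(s))
  byte[1]=0x7B cont=0 payload=0x7B=123: acc |= 123<<0 -> acc=123 shift=7 [end]
Varint 2: bytes[1:2] = 7B -> value 123 (1 byte(s))
  byte[2]=0x12 cont=0 payload=0x12=18: acc |= 18<<0 -> acc=18 shift=7 [end]
Varint 3: bytes[2:3] = 12 -> value 18 (1 byte(s))
  byte[3]=0x1B cont=0 payload=0x1B=27: acc |= 27<<0 -> acc=27 shift=7 [end]
Varint 4: bytes[3:4] = 1B -> value 27 (1 byte(s))

Answer: 1 1 1 1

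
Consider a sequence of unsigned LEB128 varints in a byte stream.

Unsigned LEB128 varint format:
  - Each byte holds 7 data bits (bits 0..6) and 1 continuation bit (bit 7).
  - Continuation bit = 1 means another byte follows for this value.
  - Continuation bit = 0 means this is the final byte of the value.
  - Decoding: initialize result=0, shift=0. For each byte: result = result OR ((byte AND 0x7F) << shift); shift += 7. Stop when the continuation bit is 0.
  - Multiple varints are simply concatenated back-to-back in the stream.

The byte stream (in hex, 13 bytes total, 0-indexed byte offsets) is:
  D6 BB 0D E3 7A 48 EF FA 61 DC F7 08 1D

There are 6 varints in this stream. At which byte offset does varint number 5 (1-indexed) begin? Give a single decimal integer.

  byte[0]=0xD6 cont=1 payload=0x56=86: acc |= 86<<0 -> acc=86 shift=7
  byte[1]=0xBB cont=1 payload=0x3B=59: acc |= 59<<7 -> acc=7638 shift=14
  byte[2]=0x0D cont=0 payload=0x0D=13: acc |= 13<<14 -> acc=220630 shift=21 [end]
Varint 1: bytes[0:3] = D6 BB 0D -> value 220630 (3 byte(s))
  byte[3]=0xE3 cont=1 payload=0x63=99: acc |= 99<<0 -> acc=99 shift=7
  byte[4]=0x7A cont=0 payload=0x7A=122: acc |= 122<<7 -> acc=15715 shift=14 [end]
Varint 2: bytes[3:5] = E3 7A -> value 15715 (2 byte(s))
  byte[5]=0x48 cont=0 payload=0x48=72: acc |= 72<<0 -> acc=72 shift=7 [end]
Varint 3: bytes[5:6] = 48 -> value 72 (1 byte(s))
  byte[6]=0xEF cont=1 payload=0x6F=111: acc |= 111<<0 -> acc=111 shift=7
  byte[7]=0xFA cont=1 payload=0x7A=122: acc |= 122<<7 -> acc=15727 shift=14
  byte[8]=0x61 cont=0 payload=0x61=97: acc |= 97<<14 -> acc=1604975 shift=21 [end]
Varint 4: bytes[6:9] = EF FA 61 -> value 1604975 (3 byte(s))
  byte[9]=0xDC cont=1 payload=0x5C=92: acc |= 92<<0 -> acc=92 shift=7
  byte[10]=0xF7 cont=1 payload=0x77=119: acc |= 119<<7 -> acc=15324 shift=14
  byte[11]=0x08 cont=0 payload=0x08=8: acc |= 8<<14 -> acc=146396 shift=21 [end]
Varint 5: bytes[9:12] = DC F7 08 -> value 146396 (3 byte(s))
  byte[12]=0x1D cont=0 payload=0x1D=29: acc |= 29<<0 -> acc=29 shift=7 [end]
Varint 6: bytes[12:13] = 1D -> value 29 (1 byte(s))

Answer: 9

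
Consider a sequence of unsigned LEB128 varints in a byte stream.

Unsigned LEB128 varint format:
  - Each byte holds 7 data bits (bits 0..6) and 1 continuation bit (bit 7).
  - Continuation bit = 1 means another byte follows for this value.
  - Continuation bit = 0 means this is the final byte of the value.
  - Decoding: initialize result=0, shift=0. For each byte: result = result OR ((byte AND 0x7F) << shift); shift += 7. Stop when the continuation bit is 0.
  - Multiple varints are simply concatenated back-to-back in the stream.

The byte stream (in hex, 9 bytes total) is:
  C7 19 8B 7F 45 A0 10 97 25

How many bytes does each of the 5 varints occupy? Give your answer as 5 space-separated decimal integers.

  byte[0]=0xC7 cont=1 payload=0x47=71: acc |= 71<<0 -> acc=71 shift=7
  byte[1]=0x19 cont=0 payload=0x19=25: acc |= 25<<7 -> acc=3271 shift=14 [end]
Varint 1: bytes[0:2] = C7 19 -> value 3271 (2 byte(s))
  byte[2]=0x8B cont=1 payload=0x0B=11: acc |= 11<<0 -> acc=11 shift=7
  byte[3]=0x7F cont=0 payload=0x7F=127: acc |= 127<<7 -> acc=16267 shift=14 [end]
Varint 2: bytes[2:4] = 8B 7F -> value 16267 (2 byte(s))
  byte[4]=0x45 cont=0 payload=0x45=69: acc |= 69<<0 -> acc=69 shift=7 [end]
Varint 3: bytes[4:5] = 45 -> value 69 (1 byte(s))
  byte[5]=0xA0 cont=1 payload=0x20=32: acc |= 32<<0 -> acc=32 shift=7
  byte[6]=0x10 cont=0 payload=0x10=16: acc |= 16<<7 -> acc=2080 shift=14 [end]
Varint 4: bytes[5:7] = A0 10 -> value 2080 (2 byte(s))
  byte[7]=0x97 cont=1 payload=0x17=23: acc |= 23<<0 -> acc=23 shift=7
  byte[8]=0x25 cont=0 payload=0x25=37: acc |= 37<<7 -> acc=4759 shift=14 [end]
Varint 5: bytes[7:9] = 97 25 -> value 4759 (2 byte(s))

Answer: 2 2 1 2 2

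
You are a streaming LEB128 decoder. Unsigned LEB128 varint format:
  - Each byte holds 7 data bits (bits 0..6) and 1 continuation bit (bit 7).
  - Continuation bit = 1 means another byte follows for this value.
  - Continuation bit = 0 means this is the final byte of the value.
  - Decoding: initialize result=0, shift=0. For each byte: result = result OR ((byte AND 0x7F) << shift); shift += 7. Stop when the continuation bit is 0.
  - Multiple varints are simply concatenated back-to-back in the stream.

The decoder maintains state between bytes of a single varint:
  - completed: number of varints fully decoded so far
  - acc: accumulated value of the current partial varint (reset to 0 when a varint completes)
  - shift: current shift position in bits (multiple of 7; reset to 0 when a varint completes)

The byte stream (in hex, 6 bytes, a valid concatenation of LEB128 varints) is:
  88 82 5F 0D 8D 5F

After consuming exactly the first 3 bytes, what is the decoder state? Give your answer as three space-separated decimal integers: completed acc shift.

Answer: 1 0 0

Derivation:
byte[0]=0x88 cont=1 payload=0x08: acc |= 8<<0 -> completed=0 acc=8 shift=7
byte[1]=0x82 cont=1 payload=0x02: acc |= 2<<7 -> completed=0 acc=264 shift=14
byte[2]=0x5F cont=0 payload=0x5F: varint #1 complete (value=1556744); reset -> completed=1 acc=0 shift=0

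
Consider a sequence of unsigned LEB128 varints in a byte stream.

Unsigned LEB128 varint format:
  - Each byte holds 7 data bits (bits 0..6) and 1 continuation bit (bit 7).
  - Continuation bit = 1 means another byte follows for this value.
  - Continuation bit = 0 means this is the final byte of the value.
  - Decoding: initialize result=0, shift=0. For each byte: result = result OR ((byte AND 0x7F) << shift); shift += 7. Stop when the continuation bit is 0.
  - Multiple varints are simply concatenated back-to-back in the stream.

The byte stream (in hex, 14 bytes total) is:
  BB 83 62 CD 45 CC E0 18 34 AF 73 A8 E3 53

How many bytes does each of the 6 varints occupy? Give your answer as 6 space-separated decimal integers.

  byte[0]=0xBB cont=1 payload=0x3B=59: acc |= 59<<0 -> acc=59 shift=7
  byte[1]=0x83 cont=1 payload=0x03=3: acc |= 3<<7 -> acc=443 shift=14
  byte[2]=0x62 cont=0 payload=0x62=98: acc |= 98<<14 -> acc=1606075 shift=21 [end]
Varint 1: bytes[0:3] = BB 83 62 -> value 1606075 (3 byte(s))
  byte[3]=0xCD cont=1 payload=0x4D=77: acc |= 77<<0 -> acc=77 shift=7
  byte[4]=0x45 cont=0 payload=0x45=69: acc |= 69<<7 -> acc=8909 shift=14 [end]
Varint 2: bytes[3:5] = CD 45 -> value 8909 (2 byte(s))
  byte[5]=0xCC cont=1 payload=0x4C=76: acc |= 76<<0 -> acc=76 shift=7
  byte[6]=0xE0 cont=1 payload=0x60=96: acc |= 96<<7 -> acc=12364 shift=14
  byte[7]=0x18 cont=0 payload=0x18=24: acc |= 24<<14 -> acc=405580 shift=21 [end]
Varint 3: bytes[5:8] = CC E0 18 -> value 405580 (3 byte(s))
  byte[8]=0x34 cont=0 payload=0x34=52: acc |= 52<<0 -> acc=52 shift=7 [end]
Varint 4: bytes[8:9] = 34 -> value 52 (1 byte(s))
  byte[9]=0xAF cont=1 payload=0x2F=47: acc |= 47<<0 -> acc=47 shift=7
  byte[10]=0x73 cont=0 payload=0x73=115: acc |= 115<<7 -> acc=14767 shift=14 [end]
Varint 5: bytes[9:11] = AF 73 -> value 14767 (2 byte(s))
  byte[11]=0xA8 cont=1 payload=0x28=40: acc |= 40<<0 -> acc=40 shift=7
  byte[12]=0xE3 cont=1 payload=0x63=99: acc |= 99<<7 -> acc=12712 shift=14
  byte[13]=0x53 cont=0 payload=0x53=83: acc |= 83<<14 -> acc=1372584 shift=21 [end]
Varint 6: bytes[11:14] = A8 E3 53 -> value 1372584 (3 byte(s))

Answer: 3 2 3 1 2 3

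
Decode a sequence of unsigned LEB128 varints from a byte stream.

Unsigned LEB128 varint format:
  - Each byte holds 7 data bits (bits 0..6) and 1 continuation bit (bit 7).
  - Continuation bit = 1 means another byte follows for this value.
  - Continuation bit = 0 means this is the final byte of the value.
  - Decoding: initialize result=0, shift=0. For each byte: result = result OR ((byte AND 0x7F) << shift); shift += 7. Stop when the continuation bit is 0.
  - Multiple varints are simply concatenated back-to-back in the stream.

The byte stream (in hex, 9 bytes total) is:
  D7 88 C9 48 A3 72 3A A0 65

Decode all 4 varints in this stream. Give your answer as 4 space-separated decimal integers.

Answer: 152192087 14627 58 12960

Derivation:
  byte[0]=0xD7 cont=1 payload=0x57=87: acc |= 87<<0 -> acc=87 shift=7
  byte[1]=0x88 cont=1 payload=0x08=8: acc |= 8<<7 -> acc=1111 shift=14
  byte[2]=0xC9 cont=1 payload=0x49=73: acc |= 73<<14 -> acc=1197143 shift=21
  byte[3]=0x48 cont=0 payload=0x48=72: acc |= 72<<21 -> acc=152192087 shift=28 [end]
Varint 1: bytes[0:4] = D7 88 C9 48 -> value 152192087 (4 byte(s))
  byte[4]=0xA3 cont=1 payload=0x23=35: acc |= 35<<0 -> acc=35 shift=7
  byte[5]=0x72 cont=0 payload=0x72=114: acc |= 114<<7 -> acc=14627 shift=14 [end]
Varint 2: bytes[4:6] = A3 72 -> value 14627 (2 byte(s))
  byte[6]=0x3A cont=0 payload=0x3A=58: acc |= 58<<0 -> acc=58 shift=7 [end]
Varint 3: bytes[6:7] = 3A -> value 58 (1 byte(s))
  byte[7]=0xA0 cont=1 payload=0x20=32: acc |= 32<<0 -> acc=32 shift=7
  byte[8]=0x65 cont=0 payload=0x65=101: acc |= 101<<7 -> acc=12960 shift=14 [end]
Varint 4: bytes[7:9] = A0 65 -> value 12960 (2 byte(s))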